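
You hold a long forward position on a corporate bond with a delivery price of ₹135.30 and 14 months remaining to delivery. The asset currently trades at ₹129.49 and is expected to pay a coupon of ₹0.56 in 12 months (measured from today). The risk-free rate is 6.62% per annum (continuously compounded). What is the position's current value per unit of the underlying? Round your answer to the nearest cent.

PV(remaining coupons) I = 0.56·e^(−0.0662·12/12) = 0.5241
Current forward F = (S − I)·e^(rT) = (129.49 − 0.5241)·e^(0.0662·14/12) = 128.9659 × 1.080294 = 139.3211
Value (long) = (F − K)·e^(−rT) = (139.3211 − 135.30) × 0.925674 = 3.7222
Value = ₹3.72

₹3.72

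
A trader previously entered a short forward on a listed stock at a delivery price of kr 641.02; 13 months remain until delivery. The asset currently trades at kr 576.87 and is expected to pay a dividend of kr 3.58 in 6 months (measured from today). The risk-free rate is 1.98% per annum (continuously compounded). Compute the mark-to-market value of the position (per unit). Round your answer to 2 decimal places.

PV(remaining dividends) I = 3.58·e^(−0.0198·6/12) = 3.5447
Current forward F = (S − I)·e^(rT) = (576.87 − 3.5447)·e^(0.0198·13/12) = 573.3253 × 1.021682 = 585.7561
Value (long) = (F − K)·e^(−rT) = (585.7561 − 641.02) × 0.978778 = -54.0911
Short position value = −(long value) = kr 54.09

kr 54.09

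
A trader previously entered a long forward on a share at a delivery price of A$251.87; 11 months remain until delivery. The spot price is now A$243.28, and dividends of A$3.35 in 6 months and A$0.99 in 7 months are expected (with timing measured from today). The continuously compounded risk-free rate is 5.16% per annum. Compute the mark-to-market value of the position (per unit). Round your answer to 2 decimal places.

PV(remaining dividends) I = 3.35·e^(−0.0516·6/12) + 0.99·e^(−0.0516·7/12) = 4.2253
Current forward F = (S − I)·e^(rT) = (243.28 − 4.2253)·e^(0.0516·11/12) = 239.0547 × 1.048436 = 250.6336
Value (long) = (F − K)·e^(−rT) = (250.6336 − 251.87) × 0.953801 = -1.1793
Value = -A$1.18

-A$1.18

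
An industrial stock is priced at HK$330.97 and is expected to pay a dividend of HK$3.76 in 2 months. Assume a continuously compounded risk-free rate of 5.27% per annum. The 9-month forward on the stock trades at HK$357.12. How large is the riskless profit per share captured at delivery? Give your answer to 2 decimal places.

HK$16.68 per share

PV(dividends) I = 3.76·e^(−0.0527·2/12) = 3.7271
Fair forward F* = (S − I)·e^(rT) = (330.97 − 3.7271)·e^0.039525 = 327.2429 × 1.040317 = 340.4364
Market HK$357.12 > fair 340.4364: forward overpriced → cash-and-carry (borrow at r, buy the stock and collect the dividends, short the forward).
Profit at T = |F_mkt − F*| = |357.12 − 340.4364| = HK$16.68 per share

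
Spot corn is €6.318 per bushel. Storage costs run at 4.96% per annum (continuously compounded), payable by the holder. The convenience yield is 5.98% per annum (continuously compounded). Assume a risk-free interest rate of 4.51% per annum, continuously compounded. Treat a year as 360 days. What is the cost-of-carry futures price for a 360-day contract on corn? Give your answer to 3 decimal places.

€6.542 per bushel

Net carry = r + u − y = 0.0451 + 0.0496 − 0.0598 = 0.0349
F = S·e^((r+u−y)T) = 6.318 · e^(0.0349 × 360/360) = 6.318 · e^0.034900
= 6.318 × 1.035516 = €6.542 per bushel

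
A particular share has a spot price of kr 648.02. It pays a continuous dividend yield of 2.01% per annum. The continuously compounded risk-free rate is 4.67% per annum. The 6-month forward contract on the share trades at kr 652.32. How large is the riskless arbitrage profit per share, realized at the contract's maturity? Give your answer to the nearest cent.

Fair forward: F* = S·e^(carry·T), with carry = (r − q) = 0.0467 − 0.0201 = 0.0266
F* = 648.02 · e^(0.0266 × 6/12) = 648.02 · e^0.013300 = 648.02 × 1.013389 = kr 656.6963
Market kr 652.32 < fair kr 656.6963: forward underpriced → reverse cash-and-carry (short spot, go long the forward).
At maturity, profit = |F_mkt − F*| = |652.32 − 656.6963| = kr 4.38 per share

kr 4.38 per share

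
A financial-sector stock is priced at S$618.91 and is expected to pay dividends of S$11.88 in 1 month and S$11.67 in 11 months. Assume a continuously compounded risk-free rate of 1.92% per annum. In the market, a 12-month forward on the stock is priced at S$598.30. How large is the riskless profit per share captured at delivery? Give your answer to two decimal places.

S$8.83 per share

PV(dividends) I = 11.88·e^(−0.0192·1/12) + 11.67·e^(−0.0192·11/12) = 23.3274
Fair forward F* = (S − I)·e^(rT) = (618.91 − 23.3274)·e^0.019200 = 595.5826 × 1.019386 = 607.1286
Market S$598.30 < fair 607.1286: forward underpriced → reverse cash-and-carry (short the stock, invest proceeds at r, pay the dividends, go long the forward).
Profit at T = |F_mkt − F*| = |598.30 − 607.1286| = S$8.83 per share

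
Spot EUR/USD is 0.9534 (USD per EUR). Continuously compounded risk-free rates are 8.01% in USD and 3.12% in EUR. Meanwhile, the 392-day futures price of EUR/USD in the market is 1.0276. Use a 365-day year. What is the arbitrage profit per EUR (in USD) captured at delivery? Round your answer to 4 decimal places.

0.0228 per EUR (in USD)

Fair futures: F* = S·e^(carry·T), with carry = (r_USD − r_EUR) = 0.0801 − 0.0312 = 0.0489
F* = 0.9534 · e^(0.0489 × 392/365) = 0.9534 · e^0.052517 = 0.9534 × 1.053920 = 1.0048
Market 1.0276 > fair 1.0048: forward overpriced → cash-and-carry (buy spot, short the forward).
At maturity, profit = |F_mkt − F*| = |1.0276 − 1.0048| = 0.0228 per EUR (in USD)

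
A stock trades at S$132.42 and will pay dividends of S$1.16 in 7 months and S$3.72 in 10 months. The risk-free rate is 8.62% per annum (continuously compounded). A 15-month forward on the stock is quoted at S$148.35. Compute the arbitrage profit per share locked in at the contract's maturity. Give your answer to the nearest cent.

PV(dividends) I = 1.16·e^(−0.0862·7/12) + 3.72·e^(−0.0862·10/12) = 4.5653
Fair forward F* = (S − I)·e^(rT) = (132.42 − 4.5653)·e^0.107750 = 127.8547 × 1.113769 = 142.4006
Market S$148.35 > fair 142.4006: forward overpriced → cash-and-carry (borrow at r, buy the stock and collect the dividends, short the forward).
Profit at T = |F_mkt − F*| = |148.35 − 142.4006| = S$5.95 per share

S$5.95 per share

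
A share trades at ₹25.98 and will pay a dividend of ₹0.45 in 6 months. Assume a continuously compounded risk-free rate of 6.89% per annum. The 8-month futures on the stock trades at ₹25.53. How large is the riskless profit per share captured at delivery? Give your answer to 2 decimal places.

PV(dividends) I = 0.45·e^(−0.0689·6/12) = 0.4348
Fair futures F* = (S − I)·e^(rT) = (25.98 − 0.4348)·e^0.045933 = 25.5452 × 1.047004 = 26.7459
Market ₹25.53 < fair 26.7459: forward underpriced → reverse cash-and-carry (short the stock, invest proceeds at r, pay the dividends, go long the forward).
Profit at T = |F_mkt − F*| = |25.53 − 26.7459| = ₹1.22 per share

₹1.22 per share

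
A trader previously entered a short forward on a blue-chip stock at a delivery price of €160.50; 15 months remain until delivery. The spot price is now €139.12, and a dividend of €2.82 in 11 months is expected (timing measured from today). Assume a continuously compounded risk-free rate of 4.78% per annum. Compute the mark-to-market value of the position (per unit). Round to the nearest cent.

€14.77

PV(remaining dividends) I = 2.82·e^(−0.0478·11/12) = 2.6991
Current forward F = (S − I)·e^(rT) = (139.12 − 2.6991)·e^(0.0478·15/12) = 136.4209 × 1.061571 = 144.8205
Value (long) = (F − K)·e^(−rT) = (144.8205 − 160.50) × 0.942000 = -14.7701
Short position value = −(long value) = €14.77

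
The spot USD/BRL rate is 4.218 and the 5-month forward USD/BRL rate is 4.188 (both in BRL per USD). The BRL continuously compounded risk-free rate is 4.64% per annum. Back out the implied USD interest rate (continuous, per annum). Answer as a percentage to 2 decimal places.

F = S·e^((r_BRL − r_USD)T) ⇒ r_USD = r_BRL − ln(F/S)/T
ln(4.188/4.218) = -0.007138; /(5/12) = -0.017131
r_USD = 0.0464 + 0.017131 = 0.063531
r_USD = 6.35%

6.35%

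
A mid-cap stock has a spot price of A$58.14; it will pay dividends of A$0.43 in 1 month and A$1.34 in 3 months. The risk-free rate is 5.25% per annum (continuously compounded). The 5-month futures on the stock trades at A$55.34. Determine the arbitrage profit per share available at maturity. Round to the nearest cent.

PV(dividends) I = 0.43·e^(−0.0525·1/12) + 1.34·e^(−0.0525·3/12) = 1.7507
Fair futures F* = (S − I)·e^(rT) = (58.14 − 1.7507)·e^0.021875 = 56.3893 × 1.022116 = 57.6364
Market A$55.34 < fair 57.6364: forward underpriced → reverse cash-and-carry (short the stock, invest proceeds at r, pay the dividends, go long the forward).
Profit at T = |F_mkt − F*| = |55.34 − 57.6364| = A$2.30 per share

A$2.30 per share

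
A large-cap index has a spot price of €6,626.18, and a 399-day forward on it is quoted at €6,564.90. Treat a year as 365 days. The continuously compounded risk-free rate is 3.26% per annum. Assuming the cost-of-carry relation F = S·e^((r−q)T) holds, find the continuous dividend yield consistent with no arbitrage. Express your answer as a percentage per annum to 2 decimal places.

4.11%

From F = S·e^((r−q)T): (r − q) = ln(F/S)/T
ln(6564.90/6626.18) = ln(0.990752) = -0.009291
(r − q) = -0.009291 / (399/365) = -0.008499
q = r − ln(F/S)/T = 0.0326 + 0.008499 = 0.041099
q = 4.11%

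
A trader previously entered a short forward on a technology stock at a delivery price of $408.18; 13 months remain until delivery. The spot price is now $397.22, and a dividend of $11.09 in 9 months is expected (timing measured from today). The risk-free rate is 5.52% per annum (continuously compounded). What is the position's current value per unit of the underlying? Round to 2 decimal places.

-$2.09

PV(remaining dividends) I = 11.09·e^(−0.0552·9/12) = 10.6402
Current forward F = (S − I)·e^(rT) = (397.22 − 10.6402)·e^(0.0552·13/12) = 386.5798 × 1.061624 = 410.4024
Value (long) = (F − K)·e^(−rT) = (410.4024 − 408.18) × 0.941953 = 2.0934
Short position value = −(long value) = -$2.09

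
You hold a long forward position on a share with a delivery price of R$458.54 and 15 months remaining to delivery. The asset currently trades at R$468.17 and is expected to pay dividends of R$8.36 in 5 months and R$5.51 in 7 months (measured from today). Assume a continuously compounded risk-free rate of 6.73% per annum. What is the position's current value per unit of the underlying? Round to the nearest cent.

PV(remaining dividends) I = 8.36·e^(−0.0673·5/12) + 5.51·e^(−0.0673·7/12) = 13.4267
Current forward F = (S − I)·e^(rT) = (468.17 − 13.4267)·e^(0.0673·15/12) = 454.7433 × 1.087765 = 494.6538
Value (long) = (F − K)·e^(−rT) = (494.6538 − 458.54) × 0.919316 = 33.2000
Value = R$33.20

R$33.20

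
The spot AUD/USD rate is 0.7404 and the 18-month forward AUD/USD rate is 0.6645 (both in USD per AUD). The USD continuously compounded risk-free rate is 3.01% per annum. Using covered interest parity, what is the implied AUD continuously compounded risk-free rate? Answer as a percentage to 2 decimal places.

10.22%

F = S·e^((r_USD − r_AUD)T) ⇒ r_AUD = r_USD − ln(F/S)/T
ln(0.6645/0.7404) = -0.108156; /(18/12) = -0.072104
r_AUD = 0.0301 + 0.072104 = 0.102204
r_AUD = 10.22%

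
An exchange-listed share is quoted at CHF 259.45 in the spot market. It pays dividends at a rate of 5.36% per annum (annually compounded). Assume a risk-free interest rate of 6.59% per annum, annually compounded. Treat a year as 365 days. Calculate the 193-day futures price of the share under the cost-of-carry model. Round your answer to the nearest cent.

CHF 261.05

F = S · (1+r)^T / (1+q)^T
= 259.45 × 1.034322 / 1.027993 = 259.45 × 1.006157
F = CHF 261.05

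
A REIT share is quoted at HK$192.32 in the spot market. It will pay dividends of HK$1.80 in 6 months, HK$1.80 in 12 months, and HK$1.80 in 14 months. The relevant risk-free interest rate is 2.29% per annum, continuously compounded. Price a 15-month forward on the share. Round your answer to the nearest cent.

HK$192.46

PV(dividends) I = 1.80·e^(−0.0229·6/12) + 1.80·e^(−0.0229·12/12) + 1.80·e^(−0.0229·14/12)
I = 1.7795 + 1.7592 + 1.7525 = 5.2912
F = (S − I)·e^(rT) = (192.32 − 5.2912) · e^(0.0229·15/12)
= 187.0288 · e^0.028625 = 187.0288 × 1.029039 = HK$192.46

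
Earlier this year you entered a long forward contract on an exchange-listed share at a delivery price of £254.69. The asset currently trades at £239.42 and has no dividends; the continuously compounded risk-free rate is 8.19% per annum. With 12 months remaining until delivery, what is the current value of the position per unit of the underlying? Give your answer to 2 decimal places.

Current fair forward for the remaining 12 months: F = S·e^(r·T), r = 0.0819
F = 239.42 · e^(0.0819 × 12/12) = 239.42 × 1.085347 = 259.8538
Value of long forward = (F − K)·e^(−rT) = (259.8538 − 254.69) · e^(−0.0819·12/12)
= 5.1638 × 0.921364 = 4.76

£4.76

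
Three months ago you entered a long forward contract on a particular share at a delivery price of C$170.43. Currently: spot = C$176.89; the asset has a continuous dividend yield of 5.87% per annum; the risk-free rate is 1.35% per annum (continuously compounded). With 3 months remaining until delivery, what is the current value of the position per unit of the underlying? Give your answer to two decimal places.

Current fair forward for the remaining 3 months: F = S·e^((r − q)·T), (r − q) = 0.0135 − 0.0587 = -0.0452
F = 176.89 · e^(-0.0452 × 3/12) = 176.89 × 0.988764 = 174.9025
Value of long forward = (F − K)·e^(−rT) = (174.9025 − 170.43) · e^(−0.0135·3/12)
= 4.4725 × 0.996631 = 4.46

C$4.46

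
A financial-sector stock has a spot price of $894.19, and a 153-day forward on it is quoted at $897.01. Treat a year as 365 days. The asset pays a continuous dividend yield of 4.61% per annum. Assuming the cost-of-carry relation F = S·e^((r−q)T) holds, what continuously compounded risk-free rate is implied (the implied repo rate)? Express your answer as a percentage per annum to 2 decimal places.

5.36%

From F = S·e^((r−q)T): (r − q) = ln(F/S)/T
ln(897.01/894.19) = ln(1.003154) = 0.003149
(r − q) = 0.003149 / (153/365) = 0.007512
r = ln(F/S)/T + q = 0.007512 + 0.0461 = 0.053612
r = 5.36%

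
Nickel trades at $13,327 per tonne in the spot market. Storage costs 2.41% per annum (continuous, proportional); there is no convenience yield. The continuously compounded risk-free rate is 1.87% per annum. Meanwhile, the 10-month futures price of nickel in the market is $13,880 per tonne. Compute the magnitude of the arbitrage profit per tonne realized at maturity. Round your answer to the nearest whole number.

$69 per tonne

Fair futures: F* = S·e^(carry·T), with carry = (r + u) = 0.0187 + 0.0241 = 0.0428
F* = 13327 · e^(0.0428 × 10/12) = 13327 · e^0.035667 = 13327 × 1.036311 = $13810.9167
Market $13880 > fair $13810.9167: forward overpriced → cash-and-carry (buy spot, short the forward).
At maturity, profit = |F_mkt − F*| = |13880 − 13810.9167| = $69 per tonne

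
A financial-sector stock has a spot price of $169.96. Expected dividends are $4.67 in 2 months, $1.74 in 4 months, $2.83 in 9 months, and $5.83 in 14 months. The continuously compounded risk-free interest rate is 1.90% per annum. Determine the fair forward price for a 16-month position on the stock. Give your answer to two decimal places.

$159.06

PV(dividends) I = 4.67·e^(−0.0190·2/12) + 1.74·e^(−0.0190·4/12) + 2.83·e^(−0.0190·9/12) + 5.83·e^(−0.0190·14/12)
I = 4.6552 + 1.7290 + 2.7900 + 5.7022 = 14.8764
F = (S − I)·e^(rT) = (169.96 − 14.8764) · e^(0.0190·16/12)
= 155.0836 · e^0.025333 = 155.0836 × 1.025657 = $159.06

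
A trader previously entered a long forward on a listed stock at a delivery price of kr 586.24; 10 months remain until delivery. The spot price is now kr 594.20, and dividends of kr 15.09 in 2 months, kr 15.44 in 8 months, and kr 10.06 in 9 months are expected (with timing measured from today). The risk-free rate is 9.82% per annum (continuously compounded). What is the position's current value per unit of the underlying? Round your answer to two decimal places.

kr 15.37

PV(remaining dividends) I = 15.09·e^(−0.0982·2/12) + 15.44·e^(−0.0982·8/12) + 10.06·e^(−0.0982·9/12) = 38.6523
Current forward F = (S − I)·e^(rT) = (594.20 − 38.6523)·e^(0.0982·10/12) = 555.5477 × 1.085275 = 602.9220
Value (long) = (F − K)·e^(−rT) = (602.9220 − 586.24) × 0.921426 = 15.3712
Value = kr 15.37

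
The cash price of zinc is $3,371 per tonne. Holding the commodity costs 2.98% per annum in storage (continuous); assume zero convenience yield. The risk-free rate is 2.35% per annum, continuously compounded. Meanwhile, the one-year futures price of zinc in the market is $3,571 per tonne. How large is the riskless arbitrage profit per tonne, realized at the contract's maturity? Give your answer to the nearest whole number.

Fair futures: F* = S·e^(carry·T), with carry = (r + u) = 0.0235 + 0.0298 = 0.0533
F* = 3371 · e^(0.0533 × 12/12) = 3371 · e^0.053300 = 3371 × 1.054746 = $3555.5488
Market $3571 > fair $3555.5488: forward overpriced → cash-and-carry (buy spot, short the forward).
At maturity, profit = |F_mkt − F*| = |3571 − 3555.5488| = $15 per tonne

$15 per tonne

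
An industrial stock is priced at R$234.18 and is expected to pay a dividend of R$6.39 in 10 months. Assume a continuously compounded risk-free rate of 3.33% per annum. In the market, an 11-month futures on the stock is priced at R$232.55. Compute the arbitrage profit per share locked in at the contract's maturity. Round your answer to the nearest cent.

R$2.48 per share

PV(dividends) I = 6.39·e^(−0.0333·10/12) = 6.2151
Fair futures F* = (S − I)·e^(rT) = (234.18 − 6.2151)·e^0.030525 = 227.9649 × 1.030996 = 235.0309
Market R$232.55 < fair 235.0309: forward underpriced → reverse cash-and-carry (short the stock, invest proceeds at r, pay the dividends, go long the forward).
Profit at T = |F_mkt − F*| = |232.55 − 235.0309| = R$2.48 per share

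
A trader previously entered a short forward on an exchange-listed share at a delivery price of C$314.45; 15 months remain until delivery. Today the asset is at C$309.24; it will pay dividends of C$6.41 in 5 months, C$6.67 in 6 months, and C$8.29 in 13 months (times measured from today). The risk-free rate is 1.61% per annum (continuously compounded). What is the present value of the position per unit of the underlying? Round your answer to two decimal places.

PV(remaining dividends) I = 6.41·e^(−0.0161·5/12) + 6.67·e^(−0.0161·6/12) + 8.29·e^(−0.0161·13/12) = 21.1303
Current forward F = (S − I)·e^(rT) = (309.24 − 21.1303)·e^(0.0161·15/12) = 288.1097 × 1.020329 = 293.9667
Value (long) = (F − K)·e^(−rT) = (293.9667 − 314.45) × 0.980076 = -20.0752
Short position value = −(long value) = C$20.08

C$20.08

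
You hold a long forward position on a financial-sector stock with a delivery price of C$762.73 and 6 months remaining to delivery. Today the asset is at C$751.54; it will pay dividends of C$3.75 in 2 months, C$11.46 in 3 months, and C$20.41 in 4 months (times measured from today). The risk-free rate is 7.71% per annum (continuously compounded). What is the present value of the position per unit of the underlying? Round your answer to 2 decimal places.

PV(remaining dividends) I = 3.75·e^(−0.0771·2/12) + 11.46·e^(−0.0771·3/12) + 20.41·e^(−0.0771·4/12) = 34.8355
Current forward F = (S − I)·e^(rT) = (751.54 − 34.8355)·e^(0.0771·6/12) = 716.7045 × 1.039303 = 744.8731
Value (long) = (F − K)·e^(−rT) = (744.8731 − 762.73) × 0.962184 = -17.1816
Value = -C$17.18

-C$17.18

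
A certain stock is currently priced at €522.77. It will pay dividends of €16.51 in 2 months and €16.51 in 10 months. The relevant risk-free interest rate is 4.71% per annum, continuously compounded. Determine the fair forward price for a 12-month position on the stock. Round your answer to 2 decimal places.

€514.17

PV(dividends) I = 16.51·e^(−0.0471·2/12) + 16.51·e^(−0.0471·10/12)
I = 16.3809 + 15.8745 = 32.2554
F = (S − I)·e^(rT) = (522.77 − 32.2554) · e^(0.0471·12/12)
= 490.5146 · e^0.047100 = 490.5146 × 1.048227 = €514.17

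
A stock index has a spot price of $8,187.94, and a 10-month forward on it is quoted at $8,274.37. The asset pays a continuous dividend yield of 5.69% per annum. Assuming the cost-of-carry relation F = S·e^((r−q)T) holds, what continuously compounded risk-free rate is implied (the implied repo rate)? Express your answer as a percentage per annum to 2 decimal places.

From F = S·e^((r−q)T): (r − q) = ln(F/S)/T
ln(8274.37/8187.94) = ln(1.010556) = 0.010501
(r − q) = 0.010501 / (10/12) = 0.012601
r = ln(F/S)/T + q = 0.012601 + 0.0569 = 0.069501
r = 6.95%

6.95%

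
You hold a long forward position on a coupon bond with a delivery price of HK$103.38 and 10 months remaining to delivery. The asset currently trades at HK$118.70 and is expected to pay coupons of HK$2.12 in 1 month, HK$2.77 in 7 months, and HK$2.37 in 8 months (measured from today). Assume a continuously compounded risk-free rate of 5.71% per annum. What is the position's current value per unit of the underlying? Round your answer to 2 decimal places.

HK$13.05

PV(remaining coupons) I = 2.12·e^(−0.0571·1/12) + 2.77·e^(−0.0571·7/12) + 2.37·e^(−0.0571·8/12) = 7.0707
Current forward F = (S − I)·e^(rT) = (118.70 − 7.0707)·e^(0.0571·10/12) = 111.6293 × 1.048734 = 117.0694
Value (long) = (F − K)·e^(−rT) = (117.0694 − 103.38) × 0.953531 = 13.0533
Value = HK$13.05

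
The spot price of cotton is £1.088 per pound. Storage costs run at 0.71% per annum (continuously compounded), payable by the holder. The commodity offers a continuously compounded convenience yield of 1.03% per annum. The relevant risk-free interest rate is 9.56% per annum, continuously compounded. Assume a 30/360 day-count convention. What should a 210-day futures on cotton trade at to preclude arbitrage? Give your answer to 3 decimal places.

Net carry = r + u − y = 0.0956 + 0.0071 − 0.0103 = 0.0924
F = S·e^((r+u−y)T) = 1.088 · e^(0.0924 × 210/360) = 1.088 · e^0.053900
= 1.088 × 1.055379 = £1.148 per pound

£1.148 per pound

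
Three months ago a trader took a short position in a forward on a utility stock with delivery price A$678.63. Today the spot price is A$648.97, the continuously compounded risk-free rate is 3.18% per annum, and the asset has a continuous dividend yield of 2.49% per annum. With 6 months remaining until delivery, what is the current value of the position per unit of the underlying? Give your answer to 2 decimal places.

Current fair forward for the remaining 6 months: F = S·e^((r − q)·T), (r − q) = 0.0318 − 0.0249 = 0.0069
F = 648.97 · e^(0.0069 × 6/12) = 648.97 × 1.003456 = 651.2128
Value of long forward = (F − K)·e^(−rT) = (651.2128 − 678.63) · e^(−0.0318·6/12)
= -27.4172 × 0.984226 = -26.98
Short position value = −(long value) = A$26.98

A$26.98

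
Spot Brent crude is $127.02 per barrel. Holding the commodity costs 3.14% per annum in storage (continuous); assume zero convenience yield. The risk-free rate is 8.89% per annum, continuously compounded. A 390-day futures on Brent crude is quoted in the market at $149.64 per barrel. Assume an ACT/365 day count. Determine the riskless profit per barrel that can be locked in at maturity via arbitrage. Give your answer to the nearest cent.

Fair futures: F* = S·e^(carry·T), with carry = (r + u) = 0.0889 + 0.0314 = 0.1203
F* = 127.02 · e^(0.1203 × 390/365) = 127.02 · e^0.128540 = 127.02 × 1.137167 = $144.4430
Market $149.64 > fair $144.4430: forward overpriced → cash-and-carry (buy spot, short the forward).
At maturity, profit = |F_mkt − F*| = |149.64 − 144.4430| = $5.20 per barrel

$5.20 per barrel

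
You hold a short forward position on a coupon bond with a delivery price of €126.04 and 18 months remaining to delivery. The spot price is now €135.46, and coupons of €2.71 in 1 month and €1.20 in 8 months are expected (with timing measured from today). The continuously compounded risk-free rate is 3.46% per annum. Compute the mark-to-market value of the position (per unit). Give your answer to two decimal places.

PV(remaining coupons) I = 2.71·e^(−0.0346·1/12) + 1.20·e^(−0.0346·8/12) = 3.8748
Current forward F = (S − I)·e^(rT) = (135.46 − 3.8748)·e^(0.0346·18/12) = 131.5852 × 1.053270 = 138.5947
Value (long) = (F − K)·e^(−rT) = (138.5947 − 126.04) × 0.949424 = 11.9197
Short position value = −(long value) = -€11.92

-€11.92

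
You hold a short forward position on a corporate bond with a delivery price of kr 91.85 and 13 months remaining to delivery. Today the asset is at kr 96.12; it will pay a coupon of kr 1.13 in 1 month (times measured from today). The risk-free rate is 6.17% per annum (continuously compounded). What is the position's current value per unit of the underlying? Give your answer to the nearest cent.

-kr 9.08

PV(remaining coupons) I = 1.13·e^(−0.0617·1/12) = 1.1242
Current forward F = (S − I)·e^(rT) = (96.12 − 1.1242)·e^(0.0617·13/12) = 94.9958 × 1.069126 = 101.5625
Value (long) = (F − K)·e^(−rT) = (101.5625 − 91.85) × 0.935343 = 9.0845
Short position value = −(long value) = -kr 9.08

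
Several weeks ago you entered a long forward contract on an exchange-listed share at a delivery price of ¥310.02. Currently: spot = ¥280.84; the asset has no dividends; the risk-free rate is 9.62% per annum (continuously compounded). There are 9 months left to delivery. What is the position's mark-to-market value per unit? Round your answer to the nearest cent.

Current fair forward for the remaining 9 months: F = S·e^(r·T), r = 0.0962
F = 280.84 · e^(0.0962 × 9/12) = 280.84 × 1.074817 = 301.8516
Value of long forward = (F − K)·e^(−rT) = (301.8516 − 310.02) · e^(−0.0962·9/12)
= -8.1684 × 0.930391 = -7.60

-¥7.60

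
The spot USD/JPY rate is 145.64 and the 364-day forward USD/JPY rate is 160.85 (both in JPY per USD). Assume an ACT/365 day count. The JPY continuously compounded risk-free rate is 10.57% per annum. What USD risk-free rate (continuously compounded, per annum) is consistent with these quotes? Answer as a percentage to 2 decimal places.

0.61%

F = S·e^((r_JPY − r_USD)T) ⇒ r_USD = r_JPY − ln(F/S)/T
ln(160.85/145.64) = 0.099334; /(364/365) = 0.099607
r_USD = 0.1057 − 0.099607 = 0.006093
r_USD = 0.61%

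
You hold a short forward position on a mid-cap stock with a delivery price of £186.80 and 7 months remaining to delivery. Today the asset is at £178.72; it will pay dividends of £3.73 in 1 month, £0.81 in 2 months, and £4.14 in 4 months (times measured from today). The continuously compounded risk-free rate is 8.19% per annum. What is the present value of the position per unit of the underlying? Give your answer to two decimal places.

£7.90

PV(remaining dividends) I = 3.73·e^(−0.0819·1/12) + 0.81·e^(−0.0819·2/12) + 4.14·e^(−0.0819·4/12) = 8.5322
Current forward F = (S − I)·e^(rT) = (178.72 − 8.5322)·e^(0.0819·7/12) = 170.1878 × 1.048935 = 178.5159
Value (long) = (F − K)·e^(−rT) = (178.5159 − 186.80) × 0.953348 = -7.8976
Short position value = −(long value) = £7.90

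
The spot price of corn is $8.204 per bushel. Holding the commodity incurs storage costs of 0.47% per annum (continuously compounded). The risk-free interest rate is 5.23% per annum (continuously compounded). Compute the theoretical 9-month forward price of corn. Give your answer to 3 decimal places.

$8.562 per bushel

Net carry = r + u − y = 0.0523 + 0.0047 − 0.0000 = 0.0570
F = S·e^((r+u−y)T) = 8.204 · e^(0.0570 × 9/12) = 8.204 · e^0.042750
= 8.204 × 1.043677 = $8.562 per bushel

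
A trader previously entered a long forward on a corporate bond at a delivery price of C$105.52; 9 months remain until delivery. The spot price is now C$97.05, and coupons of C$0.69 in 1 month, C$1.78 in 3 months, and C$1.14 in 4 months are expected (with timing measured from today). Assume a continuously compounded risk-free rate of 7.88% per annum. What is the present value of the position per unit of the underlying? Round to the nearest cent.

-C$5.96

PV(remaining coupons) I = 0.69·e^(−0.0788·1/12) + 1.78·e^(−0.0788·3/12) + 1.14·e^(−0.0788·4/12) = 3.5412
Current forward F = (S − I)·e^(rT) = (97.05 − 3.5412)·e^(0.0788·9/12) = 93.5088 × 1.060881 = 99.2017
Value (long) = (F − K)·e^(−rT) = (99.2017 − 105.52) × 0.942613 = -5.9557
Value = -C$5.96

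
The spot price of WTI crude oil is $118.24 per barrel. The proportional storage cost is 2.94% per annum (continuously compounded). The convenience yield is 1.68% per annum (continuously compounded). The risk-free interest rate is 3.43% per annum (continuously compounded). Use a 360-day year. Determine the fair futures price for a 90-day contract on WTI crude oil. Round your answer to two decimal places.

Net carry = r + u − y = 0.0343 + 0.0294 − 0.0168 = 0.0469
F = S·e^((r+u−y)T) = 118.24 · e^(0.0469 × 90/360) = 118.24 · e^0.011725
= 118.24 × 1.011794 = $119.63 per barrel

$119.63 per barrel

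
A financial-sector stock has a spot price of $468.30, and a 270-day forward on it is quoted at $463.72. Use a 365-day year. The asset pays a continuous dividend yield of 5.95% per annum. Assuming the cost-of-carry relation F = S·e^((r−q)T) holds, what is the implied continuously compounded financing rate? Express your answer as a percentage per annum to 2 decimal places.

4.62%

From F = S·e^((r−q)T): (r − q) = ln(F/S)/T
ln(463.72/468.30) = ln(0.990220) = -0.009828
(r − q) = -0.009828 / (270/365) = -0.013286
r = ln(F/S)/T + q = -0.013286 + 0.0595 = 0.046214
r = 4.62%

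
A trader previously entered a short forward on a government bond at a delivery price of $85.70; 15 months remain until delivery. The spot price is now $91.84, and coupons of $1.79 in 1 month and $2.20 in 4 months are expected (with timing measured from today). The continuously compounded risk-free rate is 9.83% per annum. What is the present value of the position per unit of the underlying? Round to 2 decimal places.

PV(remaining coupons) I = 1.79·e^(−0.0983·1/12) + 2.20·e^(−0.0983·4/12) = 3.9045
Current forward F = (S − I)·e^(rT) = (91.84 − 3.9045)·e^(0.0983·15/12) = 87.9355 × 1.130743 = 99.4325
Value (long) = (F − K)·e^(−rT) = (99.4325 − 85.70) × 0.884374 = 12.1447
Short position value = −(long value) = -$12.14

-$12.14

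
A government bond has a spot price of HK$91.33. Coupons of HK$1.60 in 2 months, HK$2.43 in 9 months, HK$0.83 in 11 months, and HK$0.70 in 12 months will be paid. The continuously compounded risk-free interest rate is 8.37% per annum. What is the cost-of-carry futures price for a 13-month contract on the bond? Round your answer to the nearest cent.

PV(coupons) I = 1.60·e^(−0.0837·2/12) + 2.43·e^(−0.0837·9/12) + 0.83·e^(−0.0837·11/12) + 0.70·e^(−0.0837·12/12)
I = 1.5778 + 2.2821 + 0.7687 + 0.6438 = 5.2724
F = (S − I)·e^(rT) = (91.33 − 5.2724) · e^(0.0837·13/12)
= 86.0576 · e^0.090675 = 86.0576 × 1.094913 = HK$94.23

HK$94.23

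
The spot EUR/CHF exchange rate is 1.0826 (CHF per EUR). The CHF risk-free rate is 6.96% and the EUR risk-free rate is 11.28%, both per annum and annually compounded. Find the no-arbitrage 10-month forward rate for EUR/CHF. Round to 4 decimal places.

By covered interest parity, F = S · (1+r_CHF)^T / (1+r_EUR)^T
= 1.0826 × 1.057672 / 1.093153 = 1.0826 × 0.967543
F = 1.0475 CHF per EUR

1.0475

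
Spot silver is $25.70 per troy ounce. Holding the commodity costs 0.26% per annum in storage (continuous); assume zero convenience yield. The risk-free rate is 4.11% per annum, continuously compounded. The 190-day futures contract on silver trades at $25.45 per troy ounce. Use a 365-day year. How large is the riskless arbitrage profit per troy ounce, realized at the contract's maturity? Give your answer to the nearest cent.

Fair futures: F* = S·e^(carry·T), with carry = (r + u) = 0.0411 + 0.0026 = 0.0437
F* = 25.70 · e^(0.0437 × 190/365) = 25.70 · e^0.022748 = 25.70 × 1.023009 = $26.2913
Market $25.45 < fair $26.2913: forward underpriced → reverse cash-and-carry (short spot, go long the forward).
At maturity, profit = |F_mkt − F*| = |25.45 − 26.2913| = $0.84 per troy ounce

$0.84 per troy ounce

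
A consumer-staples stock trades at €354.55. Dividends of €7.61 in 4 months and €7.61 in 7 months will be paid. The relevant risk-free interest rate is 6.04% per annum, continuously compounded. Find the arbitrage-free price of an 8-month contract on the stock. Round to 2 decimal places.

PV(dividends) I = 7.61·e^(−0.0604·4/12) + 7.61·e^(−0.0604·7/12)
I = 7.4583 + 7.3465 = 14.8048
F = (S − I)·e^(rT) = (354.55 − 14.8048) · e^(0.0604·8/12)
= 339.7452 · e^0.040267 = 339.7452 × 1.041089 = €353.70

€353.70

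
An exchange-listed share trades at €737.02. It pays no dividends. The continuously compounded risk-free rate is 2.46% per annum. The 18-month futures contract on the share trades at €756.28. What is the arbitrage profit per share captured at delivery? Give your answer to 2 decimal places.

€8.44 per share

Fair futures: F* = S·e^(carry·T), with carry = r = 0.0246
F* = 737.02 · e^(0.0246 × 18/12) = 737.02 · e^0.036900 = 737.02 × 1.037589 = €764.7238
Market €756.28 < fair €764.7238: forward underpriced → reverse cash-and-carry (short spot, go long the forward).
At maturity, profit = |F_mkt − F*| = |756.28 − 764.7238| = €8.44 per share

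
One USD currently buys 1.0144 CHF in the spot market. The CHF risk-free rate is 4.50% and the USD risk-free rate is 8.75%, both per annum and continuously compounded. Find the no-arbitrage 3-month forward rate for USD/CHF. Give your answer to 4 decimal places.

1.0037

F = S·e^((r_CHF − r_USD)T) = 1.0144 · e^((0.0450 − 0.0875) × 3/12)
= 1.0144 · e^-0.010625 = 1.0144 × 0.989431
F = 1.0037 CHF per USD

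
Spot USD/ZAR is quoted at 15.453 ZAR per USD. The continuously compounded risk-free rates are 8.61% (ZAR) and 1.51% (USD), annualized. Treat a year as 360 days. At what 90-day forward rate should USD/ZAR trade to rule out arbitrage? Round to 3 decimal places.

F = S·e^((r_ZAR − r_USD)T) = 15.453 · e^((0.0861 − 0.0151) × 90/360)
= 15.453 · e^0.017750 = 15.453 × 1.017908
F = 15.730 ZAR per USD

15.730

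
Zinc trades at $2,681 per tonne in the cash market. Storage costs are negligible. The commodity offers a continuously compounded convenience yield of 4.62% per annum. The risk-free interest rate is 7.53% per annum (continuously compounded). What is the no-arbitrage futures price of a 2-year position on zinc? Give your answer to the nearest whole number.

Net carry = r + u − y = 0.0753 + 0.0000 − 0.0462 = 0.0291
F = S·e^((r+u−y)T) = 2681 · e^(0.0291 × 2) = 2681 · e^0.058200
= 2681 × 1.059927 = $2,842 per tonne

$2,842 per tonne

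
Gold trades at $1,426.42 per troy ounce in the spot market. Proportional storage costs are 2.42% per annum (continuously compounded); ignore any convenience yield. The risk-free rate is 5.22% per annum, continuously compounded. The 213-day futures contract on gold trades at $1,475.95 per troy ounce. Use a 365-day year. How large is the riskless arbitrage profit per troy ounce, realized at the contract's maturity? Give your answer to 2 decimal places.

Fair futures: F* = S·e^(carry·T), with carry = (r + u) = 0.0522 + 0.0242 = 0.0764
F* = 1426.42 · e^(0.0764 × 213/365) = 1426.42 · e^0.04458411 = 1426.42 × 1.04559292 = $1491.4547
Market $1475.95 < fair $1491.4547: forward underpriced → reverse cash-and-carry (short spot, go long the forward).
At maturity, profit = |F_mkt − F*| = |1475.95 − 1491.4547| = $15.50 per troy ounce

$15.50 per troy ounce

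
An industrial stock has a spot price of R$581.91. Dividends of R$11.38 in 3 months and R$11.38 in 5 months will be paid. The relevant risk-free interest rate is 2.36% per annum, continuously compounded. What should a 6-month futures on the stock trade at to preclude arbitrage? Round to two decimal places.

PV(dividends) I = 11.38·e^(−0.0236·3/12) + 11.38·e^(−0.0236·5/12)
I = 11.3131 + 11.2686 = 22.5817
F = (S − I)·e^(rT) = (581.91 − 22.5817) · e^(0.0236·6/12)
= 559.3283 · e^0.011800 = 559.3283 × 1.011870 = R$565.97

R$565.97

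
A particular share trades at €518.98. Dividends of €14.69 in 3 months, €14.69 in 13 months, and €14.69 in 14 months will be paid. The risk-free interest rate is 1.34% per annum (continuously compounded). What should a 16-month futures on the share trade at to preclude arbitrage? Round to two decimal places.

PV(dividends) I = 14.69·e^(−0.0134·3/12) + 14.69·e^(−0.0134·13/12) + 14.69·e^(−0.0134·14/12)
I = 14.6409 + 14.4783 + 14.4621 = 43.5813
F = (S − I)·e^(rT) = (518.98 − 43.5813) · e^(0.0134·16/12)
= 475.3987 · e^0.017867 = 475.3987 × 1.018028 = €483.97

€483.97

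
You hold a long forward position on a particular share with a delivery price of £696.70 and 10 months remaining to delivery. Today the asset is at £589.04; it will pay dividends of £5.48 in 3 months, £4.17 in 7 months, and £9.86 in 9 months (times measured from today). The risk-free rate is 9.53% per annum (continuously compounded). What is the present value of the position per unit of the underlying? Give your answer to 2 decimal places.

PV(remaining dividends) I = 5.48·e^(−0.0953·3/12) + 4.17·e^(−0.0953·7/12) + 9.86·e^(−0.0953·9/12) = 18.4753
Current forward F = (S − I)·e^(rT) = (589.04 − 18.4753)·e^(0.0953·10/12) = 570.5647 × 1.082655 = 617.7247
Value (long) = (F − K)·e^(−rT) = (617.7247 − 696.70) × 0.923655 = -72.9459
Value = -£72.95

-£72.95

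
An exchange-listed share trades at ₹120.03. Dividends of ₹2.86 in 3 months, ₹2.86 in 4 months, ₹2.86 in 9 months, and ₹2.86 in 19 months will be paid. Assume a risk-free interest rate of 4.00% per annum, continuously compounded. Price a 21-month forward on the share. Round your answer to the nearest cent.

PV(dividends) I = 2.86·e^(−0.0400·3/12) + 2.86·e^(−0.0400·4/12) + 2.86·e^(−0.0400·9/12) + 2.86·e^(−0.0400·19/12)
I = 2.8315 + 2.8221 + 2.7755 + 2.6845 = 11.1136
F = (S − I)·e^(rT) = (120.03 − 11.1136) · e^(0.0400·21/12)
= 108.9164 · e^0.070000 = 108.9164 × 1.072508 = ₹116.81

₹116.81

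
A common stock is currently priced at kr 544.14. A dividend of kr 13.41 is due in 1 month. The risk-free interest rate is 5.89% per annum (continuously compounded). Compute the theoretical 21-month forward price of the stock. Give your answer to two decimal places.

PV(dividends) I = 13.41·e^(−0.0589·1/12)
I = 13.3443
F = (S − I)·e^(rT) = (544.14 − 13.3443) · e^(0.0589·21/12)
= 530.7957 · e^0.103075 = 530.7957 × 1.108575 = kr 588.43

kr 588.43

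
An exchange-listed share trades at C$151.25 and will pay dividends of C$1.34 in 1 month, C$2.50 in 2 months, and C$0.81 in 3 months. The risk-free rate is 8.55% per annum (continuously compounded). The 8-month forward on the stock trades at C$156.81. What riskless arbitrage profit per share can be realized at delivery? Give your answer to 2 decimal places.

PV(dividends) I = 1.34·e^(−0.0855·1/12) + 2.50·e^(−0.0855·2/12) + 0.81·e^(−0.0855·3/12) = 4.5880
Fair forward F* = (S − I)·e^(rT) = (151.25 − 4.5880)·e^0.057000 = 146.6620 × 1.058656 = 155.2646
Market C$156.81 > fair 155.2646: forward overpriced → cash-and-carry (borrow at r, buy the stock and collect the dividends, short the forward).
Profit at T = |F_mkt − F*| = |156.81 − 155.2646| = C$1.55 per share

C$1.55 per share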